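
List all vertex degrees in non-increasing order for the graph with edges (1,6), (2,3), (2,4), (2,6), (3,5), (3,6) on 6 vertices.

Step 1: Count edges incident to each vertex:
  deg(1) = 1 (neighbors: 6)
  deg(2) = 3 (neighbors: 3, 4, 6)
  deg(3) = 3 (neighbors: 2, 5, 6)
  deg(4) = 1 (neighbors: 2)
  deg(5) = 1 (neighbors: 3)
  deg(6) = 3 (neighbors: 1, 2, 3)

Step 2: Sort degrees in non-increasing order:
  Degrees: [1, 3, 3, 1, 1, 3] -> sorted: [3, 3, 3, 1, 1, 1]

Degree sequence: [3, 3, 3, 1, 1, 1]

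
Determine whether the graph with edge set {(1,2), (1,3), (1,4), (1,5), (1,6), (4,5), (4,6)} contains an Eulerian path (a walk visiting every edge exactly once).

Step 1: Find the degree of each vertex:
  deg(1) = 5
  deg(2) = 1
  deg(3) = 1
  deg(4) = 3
  deg(5) = 2
  deg(6) = 2

Step 2: Count vertices with odd degree:
  Odd-degree vertices: 1, 2, 3, 4 (4 total)

Step 3: Apply Euler's theorem:
  - Eulerian circuit exists iff graph is connected and all vertices have even degree
  - Eulerian path exists iff graph is connected and has 0 or 2 odd-degree vertices

Graph has 4 odd-degree vertices (need 0 or 2).
Neither Eulerian path nor Eulerian circuit exists.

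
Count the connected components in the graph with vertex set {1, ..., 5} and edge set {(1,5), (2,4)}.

Step 1: Build adjacency list from edges:
  1: 5
  2: 4
  3: (none)
  4: 2
  5: 1

Step 2: Run BFS/DFS from vertex 1:
  Visited: {1, 5}
  Reached 2 of 5 vertices

Step 3: Only 2 of 5 vertices reached. Graph is disconnected.
Connected components: {1, 5}, {2, 4}, {3}
Number of connected components: 3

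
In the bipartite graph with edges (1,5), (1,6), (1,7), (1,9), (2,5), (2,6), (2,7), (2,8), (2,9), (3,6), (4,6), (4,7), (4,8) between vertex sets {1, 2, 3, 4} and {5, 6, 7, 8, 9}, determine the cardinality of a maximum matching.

Step 1: List the neighbors of each left vertex:
  1: 5, 6, 7, 9
  2: 5, 6, 7, 8, 9
  3: 6
  4: 6, 7, 8

Step 2: Greedily match left vertices, then look for augmenting paths:
  Match 1 -- 5
  Match 2 -- 8
  Match 3 -- 6
  Match 4 -- 7
  No augmenting path remains.

Step 3: Verify this is maximum:
  Matching size 4 = min(|L|, |R|) = min(4, 5), which is an upper bound, so this matching is maximum.

Maximum matching: {(1,5), (2,8), (3,6), (4,7)}
Size: 4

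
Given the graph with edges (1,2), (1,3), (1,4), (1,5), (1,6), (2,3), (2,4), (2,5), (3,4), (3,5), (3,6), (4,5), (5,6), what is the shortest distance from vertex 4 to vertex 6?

Step 1: Build adjacency list:
  1: 2, 3, 4, 5, 6
  2: 1, 3, 4, 5
  3: 1, 2, 4, 5, 6
  4: 1, 2, 3, 5
  5: 1, 2, 3, 4, 6
  6: 1, 3, 5

Step 2: BFS from vertex 4 to find shortest path to 6:
  vertex 1 reached at distance 1
  vertex 2 reached at distance 1
  vertex 3 reached at distance 1
  vertex 5 reached at distance 1
  vertex 6 reached at distance 2

Step 3: Shortest path: 4 -> 1 -> 6
Path length: 2 edges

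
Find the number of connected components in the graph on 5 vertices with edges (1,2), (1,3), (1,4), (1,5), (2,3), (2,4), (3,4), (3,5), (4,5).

Step 1: Build adjacency list from edges:
  1: 2, 3, 4, 5
  2: 1, 3, 4
  3: 1, 2, 4, 5
  4: 1, 2, 3, 5
  5: 1, 3, 4

Step 2: Run BFS/DFS from vertex 1:
  Visited: {1, 2, 3, 4, 5}
  Reached 5 of 5 vertices

Step 3: All 5 vertices reached from vertex 1, so the graph is connected.
Number of connected components: 1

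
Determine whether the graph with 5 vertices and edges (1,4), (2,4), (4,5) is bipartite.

Step 1: Attempt 2-coloring using BFS:
  Start at vertex 1, assign color 0
  Color vertex 4 with color 1 (neighbor of 1)
  Color vertex 2 with color 0 (neighbor of 4)
  Color vertex 5 with color 0 (neighbor of 4)
  Start new component at vertex 3, assign color 0

Step 2: 2-coloring succeeded. No conflicts found.
  Set A (color 0): {1, 2, 3, 5}
  Set B (color 1): {4}

The graph is bipartite with partition {1, 2, 3, 5}, {4}.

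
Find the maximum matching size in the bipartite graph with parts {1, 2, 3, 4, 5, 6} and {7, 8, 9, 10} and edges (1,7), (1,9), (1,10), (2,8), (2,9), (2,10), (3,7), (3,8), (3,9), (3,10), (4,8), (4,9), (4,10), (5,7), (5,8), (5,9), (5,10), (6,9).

Step 1: List the neighbors of each left vertex:
  1: 7, 9, 10
  2: 8, 9, 10
  3: 7, 8, 9, 10
  4: 8, 9, 10
  5: 7, 8, 9, 10
  6: 9

Step 2: Greedily match left vertices, then look for augmenting paths:
  Match 1 -- 7
  Match 2 -- 8
  Match 3 -- 9
  Match 4 -- 10
  No augmenting path remains.

Step 3: Verify this is maximum:
  Matching size 4 = min(|L|, |R|) = min(6, 4), which is an upper bound, so this matching is maximum.

Maximum matching: {(1,7), (2,8), (3,9), (4,10)}
Size: 4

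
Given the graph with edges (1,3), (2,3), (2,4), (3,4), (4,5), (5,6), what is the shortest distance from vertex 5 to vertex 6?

Step 1: Build adjacency list:
  1: 3
  2: 3, 4
  3: 1, 2, 4
  4: 2, 3, 5
  5: 4, 6
  6: 5

Step 2: BFS from vertex 5 to find shortest path to 6:
  vertex 4 reached at distance 1
  vertex 6 reached at distance 1

Step 3: Shortest path: 5 -> 6
Path length: 1 edge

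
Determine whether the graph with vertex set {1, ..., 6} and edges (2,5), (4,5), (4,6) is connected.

Step 1: Build adjacency list from edges:
  1: (none)
  2: 5
  3: (none)
  4: 5, 6
  5: 2, 4
  6: 4

Step 2: Run BFS/DFS from vertex 1:
  Visited: {1}
  Reached 1 of 6 vertices

Step 3: Only 1 of 6 vertices reached. Graph is disconnected.
Connected components: {1}, {2, 4, 5, 6}, {3}
Answer: No, the graph is not connected (3 components).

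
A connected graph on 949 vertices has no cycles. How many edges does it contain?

A tree on n vertices always has exactly n - 1 edges.
For n = 949: edges = 949 - 1 = 948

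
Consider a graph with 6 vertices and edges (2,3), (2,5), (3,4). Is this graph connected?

Step 1: Build adjacency list from edges:
  1: (none)
  2: 3, 5
  3: 2, 4
  4: 3
  5: 2
  6: (none)

Step 2: Run BFS/DFS from vertex 1:
  Visited: {1}
  Reached 1 of 6 vertices

Step 3: Only 1 of 6 vertices reached. Graph is disconnected.
Connected components: {1}, {2, 3, 4, 5}, {6}
Answer: No, the graph is not connected (3 components).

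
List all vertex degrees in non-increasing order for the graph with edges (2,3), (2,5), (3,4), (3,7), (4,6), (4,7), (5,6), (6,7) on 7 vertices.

Step 1: Count edges incident to each vertex:
  deg(1) = 0 (neighbors: none)
  deg(2) = 2 (neighbors: 3, 5)
  deg(3) = 3 (neighbors: 2, 4, 7)
  deg(4) = 3 (neighbors: 3, 6, 7)
  deg(5) = 2 (neighbors: 2, 6)
  deg(6) = 3 (neighbors: 4, 5, 7)
  deg(7) = 3 (neighbors: 3, 4, 6)

Step 2: Sort degrees in non-increasing order:
  Degrees: [0, 2, 3, 3, 2, 3, 3] -> sorted: [3, 3, 3, 3, 2, 2, 0]

Degree sequence: [3, 3, 3, 3, 2, 2, 0]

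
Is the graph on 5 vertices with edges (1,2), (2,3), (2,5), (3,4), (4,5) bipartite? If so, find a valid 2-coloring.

Step 1: Attempt 2-coloring using BFS:
  Start at vertex 1, assign color 0
  Color vertex 2 with color 1 (neighbor of 1)
  Color vertex 3 with color 0 (neighbor of 2)
  Color vertex 5 with color 0 (neighbor of 2)
  Color vertex 4 with color 1 (neighbor of 3)

Step 2: 2-coloring succeeded. No conflicts found.
  Set A (color 0): {1, 3, 5}
  Set B (color 1): {2, 4}

The graph is bipartite with partition {1, 3, 5}, {2, 4}.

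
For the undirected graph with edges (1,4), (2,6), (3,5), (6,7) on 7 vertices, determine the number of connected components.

Step 1: Build adjacency list from edges:
  1: 4
  2: 6
  3: 5
  4: 1
  5: 3
  6: 2, 7
  7: 6

Step 2: Run BFS/DFS from vertex 1:
  Visited: {1, 4}
  Reached 2 of 7 vertices

Step 3: Only 2 of 7 vertices reached. Graph is disconnected.
Connected components: {1, 4}, {2, 6, 7}, {3, 5}
Number of connected components: 3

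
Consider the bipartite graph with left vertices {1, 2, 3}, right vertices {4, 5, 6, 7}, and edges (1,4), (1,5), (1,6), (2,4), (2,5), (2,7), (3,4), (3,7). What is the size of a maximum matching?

Step 1: List the neighbors of each left vertex:
  1: 4, 5, 6
  2: 4, 5, 7
  3: 4, 7

Step 2: Greedily match left vertices, then look for augmenting paths:
  Match 1 -- 4
  Match 2 -- 5
  Match 3 -- 7
  No augmenting path remains.

Step 3: Verify this is maximum:
  Matching size 3 = min(|L|, |R|) = min(3, 4), which is an upper bound, so this matching is maximum.

Maximum matching: {(1,4), (2,5), (3,7)}
Size: 3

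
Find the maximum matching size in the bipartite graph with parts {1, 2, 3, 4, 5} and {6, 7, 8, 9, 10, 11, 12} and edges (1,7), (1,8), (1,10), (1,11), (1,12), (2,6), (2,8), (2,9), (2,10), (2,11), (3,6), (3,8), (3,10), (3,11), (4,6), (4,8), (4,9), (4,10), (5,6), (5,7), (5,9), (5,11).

Step 1: List the neighbors of each left vertex:
  1: 7, 8, 10, 11, 12
  2: 6, 8, 9, 10, 11
  3: 6, 8, 10, 11
  4: 6, 8, 9, 10
  5: 6, 7, 9, 11

Step 2: Greedily match left vertices, then look for augmenting paths:
  Match 1 -- 7
  Match 2 -- 6
  Match 3 -- 8
  Match 4 -- 9
  Match 5 -- 11
  No augmenting path remains.

Step 3: Verify this is maximum:
  Matching size 5 = min(|L|, |R|) = min(5, 7), which is an upper bound, so this matching is maximum.

Maximum matching: {(1,7), (2,6), (3,8), (4,9), (5,11)}
Size: 5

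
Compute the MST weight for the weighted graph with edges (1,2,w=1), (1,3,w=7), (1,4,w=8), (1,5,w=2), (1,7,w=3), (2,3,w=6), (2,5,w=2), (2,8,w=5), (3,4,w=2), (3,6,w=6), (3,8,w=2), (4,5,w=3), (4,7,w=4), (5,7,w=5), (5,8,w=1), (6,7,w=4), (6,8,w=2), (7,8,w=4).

Apply Kruskal's algorithm (sort edges by weight, add if no cycle):

Sorted edges by weight:
  (1,2) w=1
  (5,8) w=1
  (1,5) w=2
  (2,5) w=2
  (3,4) w=2
  (3,8) w=2
  (6,8) w=2
  (1,7) w=3
  (4,5) w=3
  (4,7) w=4
  (6,7) w=4
  (7,8) w=4
  (2,8) w=5
  (5,7) w=5
  (2,3) w=6
  (3,6) w=6
  (1,3) w=7
  (1,4) w=8

Add edge (1,2) w=1 -- no cycle. Running total: 1
Add edge (5,8) w=1 -- no cycle. Running total: 2
Add edge (1,5) w=2 -- no cycle. Running total: 4
Skip edge (2,5) w=2 -- would create cycle
Add edge (3,4) w=2 -- no cycle. Running total: 6
Add edge (3,8) w=2 -- no cycle. Running total: 8
Add edge (6,8) w=2 -- no cycle. Running total: 10
Add edge (1,7) w=3 -- no cycle. Running total: 13

MST edges: (1,2,w=1), (5,8,w=1), (1,5,w=2), (3,4,w=2), (3,8,w=2), (6,8,w=2), (1,7,w=3)
Total MST weight: 1 + 1 + 2 + 2 + 2 + 2 + 3 = 13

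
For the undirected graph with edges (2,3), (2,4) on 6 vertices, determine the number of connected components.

Step 1: Build adjacency list from edges:
  1: (none)
  2: 3, 4
  3: 2
  4: 2
  5: (none)
  6: (none)

Step 2: Run BFS/DFS from vertex 1:
  Visited: {1}
  Reached 1 of 6 vertices

Step 3: Only 1 of 6 vertices reached. Graph is disconnected.
Connected components: {1}, {2, 3, 4}, {5}, {6}
Number of connected components: 4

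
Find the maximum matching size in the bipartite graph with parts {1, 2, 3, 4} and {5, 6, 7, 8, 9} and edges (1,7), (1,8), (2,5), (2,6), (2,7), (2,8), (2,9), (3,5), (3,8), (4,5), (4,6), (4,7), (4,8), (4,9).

Step 1: List the neighbors of each left vertex:
  1: 7, 8
  2: 5, 6, 7, 8, 9
  3: 5, 8
  4: 5, 6, 7, 8, 9

Step 2: Greedily match left vertices, then look for augmenting paths:
  Match 1 -- 7
  Match 2 -- 5
  Match 3 -- 8
  Match 4 -- 6
  No augmenting path remains.

Step 3: Verify this is maximum:
  Matching size 4 = min(|L|, |R|) = min(4, 5), which is an upper bound, so this matching is maximum.

Maximum matching: {(1,7), (2,5), (3,8), (4,6)}
Size: 4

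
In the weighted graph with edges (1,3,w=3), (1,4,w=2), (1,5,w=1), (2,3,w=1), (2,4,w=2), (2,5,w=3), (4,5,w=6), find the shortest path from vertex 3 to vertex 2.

Step 1: Build adjacency list with weights:
  1: 3(w=3), 4(w=2), 5(w=1)
  2: 3(w=1), 4(w=2), 5(w=3)
  3: 1(w=3), 2(w=1)
  4: 1(w=2), 2(w=2), 5(w=6)
  5: 1(w=1), 2(w=3), 4(w=6)

Step 2: Apply Dijkstra's algorithm from vertex 3:
  Visit vertex 3 (distance=0)
    Update dist[1] = 3
    Update dist[2] = 1
  Visit vertex 2 (distance=1)
    Update dist[4] = 3
    Update dist[5] = 4

Step 3: Shortest path: 3 -> 2
Total weight: 1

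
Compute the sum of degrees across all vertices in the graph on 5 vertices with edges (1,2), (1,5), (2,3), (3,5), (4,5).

Step 1: Count edges incident to each vertex:
  deg(1) = 2 (neighbors: 2, 5)
  deg(2) = 2 (neighbors: 1, 3)
  deg(3) = 2 (neighbors: 2, 5)
  deg(4) = 1 (neighbors: 5)
  deg(5) = 3 (neighbors: 1, 3, 4)

Step 2: Sum all degrees:
  2 + 2 + 2 + 1 + 3 = 10

Verification: sum of degrees = 2 * |E| = 2 * 5 = 10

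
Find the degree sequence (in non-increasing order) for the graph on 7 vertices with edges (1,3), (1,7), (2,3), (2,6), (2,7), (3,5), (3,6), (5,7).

Step 1: Count edges incident to each vertex:
  deg(1) = 2 (neighbors: 3, 7)
  deg(2) = 3 (neighbors: 3, 6, 7)
  deg(3) = 4 (neighbors: 1, 2, 5, 6)
  deg(4) = 0 (neighbors: none)
  deg(5) = 2 (neighbors: 3, 7)
  deg(6) = 2 (neighbors: 2, 3)
  deg(7) = 3 (neighbors: 1, 2, 5)

Step 2: Sort degrees in non-increasing order:
  Degrees: [2, 3, 4, 0, 2, 2, 3] -> sorted: [4, 3, 3, 2, 2, 2, 0]

Degree sequence: [4, 3, 3, 2, 2, 2, 0]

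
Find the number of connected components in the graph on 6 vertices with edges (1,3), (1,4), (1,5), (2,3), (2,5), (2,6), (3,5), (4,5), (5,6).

Step 1: Build adjacency list from edges:
  1: 3, 4, 5
  2: 3, 5, 6
  3: 1, 2, 5
  4: 1, 5
  5: 1, 2, 3, 4, 6
  6: 2, 5

Step 2: Run BFS/DFS from vertex 1:
  Visited: {1, 3, 4, 5, 2, 6}
  Reached 6 of 6 vertices

Step 3: All 6 vertices reached from vertex 1, so the graph is connected.
Number of connected components: 1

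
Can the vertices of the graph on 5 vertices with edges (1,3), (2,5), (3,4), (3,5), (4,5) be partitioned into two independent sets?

Step 1: Attempt 2-coloring using BFS:
  Start at vertex 1, assign color 0
  Color vertex 3 with color 1 (neighbor of 1)
  Color vertex 4 with color 0 (neighbor of 3)
  Color vertex 5 with color 0 (neighbor of 3)

Step 2: Conflict found! Vertices 4 and 5 are adjacent but have the same color.
This means the graph contains an odd cycle.

The graph is NOT bipartite.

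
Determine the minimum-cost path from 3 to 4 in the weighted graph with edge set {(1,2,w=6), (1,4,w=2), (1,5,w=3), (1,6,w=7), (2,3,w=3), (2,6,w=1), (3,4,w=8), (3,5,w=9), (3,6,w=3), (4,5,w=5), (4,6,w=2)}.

Step 1: Build adjacency list with weights:
  1: 2(w=6), 4(w=2), 5(w=3), 6(w=7)
  2: 1(w=6), 3(w=3), 6(w=1)
  3: 2(w=3), 4(w=8), 5(w=9), 6(w=3)
  4: 1(w=2), 3(w=8), 5(w=5), 6(w=2)
  5: 1(w=3), 3(w=9), 4(w=5)
  6: 1(w=7), 2(w=1), 3(w=3), 4(w=2)

Step 2: Apply Dijkstra's algorithm from vertex 3:
  Visit vertex 3 (distance=0)
    Update dist[2] = 3
    Update dist[4] = 8
    Update dist[5] = 9
    Update dist[6] = 3
  Visit vertex 2 (distance=3)
    Update dist[1] = 9
  Visit vertex 6 (distance=3)
    Update dist[4] = 5
  Visit vertex 4 (distance=5)
    Update dist[1] = 7

Step 3: Shortest path: 3 -> 6 -> 4
Total weight: 3 + 2 = 5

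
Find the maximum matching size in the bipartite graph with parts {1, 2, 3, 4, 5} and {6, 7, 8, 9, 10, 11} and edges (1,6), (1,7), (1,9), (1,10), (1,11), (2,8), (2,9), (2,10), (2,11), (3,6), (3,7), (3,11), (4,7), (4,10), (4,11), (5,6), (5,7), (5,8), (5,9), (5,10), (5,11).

Step 1: List the neighbors of each left vertex:
  1: 6, 7, 9, 10, 11
  2: 8, 9, 10, 11
  3: 6, 7, 11
  4: 7, 10, 11
  5: 6, 7, 8, 9, 10, 11

Step 2: Greedily match left vertices, then look for augmenting paths:
  Match 1 -- 6
  Match 2 -- 8
  Match 3 -- 7
  Match 4 -- 10
  Match 5 -- 9
  No augmenting path remains.

Step 3: Verify this is maximum:
  Matching size 5 = min(|L|, |R|) = min(5, 6), which is an upper bound, so this matching is maximum.

Maximum matching: {(1,6), (2,8), (3,7), (4,10), (5,9)}
Size: 5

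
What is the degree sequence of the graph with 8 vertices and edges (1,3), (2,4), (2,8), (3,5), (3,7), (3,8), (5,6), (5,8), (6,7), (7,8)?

Step 1: Count edges incident to each vertex:
  deg(1) = 1 (neighbors: 3)
  deg(2) = 2 (neighbors: 4, 8)
  deg(3) = 4 (neighbors: 1, 5, 7, 8)
  deg(4) = 1 (neighbors: 2)
  deg(5) = 3 (neighbors: 3, 6, 8)
  deg(6) = 2 (neighbors: 5, 7)
  deg(7) = 3 (neighbors: 3, 6, 8)
  deg(8) = 4 (neighbors: 2, 3, 5, 7)

Step 2: Sort degrees in non-increasing order:
  Degrees: [1, 2, 4, 1, 3, 2, 3, 4] -> sorted: [4, 4, 3, 3, 2, 2, 1, 1]

Degree sequence: [4, 4, 3, 3, 2, 2, 1, 1]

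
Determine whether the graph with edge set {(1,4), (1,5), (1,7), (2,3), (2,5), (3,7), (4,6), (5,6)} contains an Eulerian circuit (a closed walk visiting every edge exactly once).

Step 1: Find the degree of each vertex:
  deg(1) = 3
  deg(2) = 2
  deg(3) = 2
  deg(4) = 2
  deg(5) = 3
  deg(6) = 2
  deg(7) = 2

Step 2: Count vertices with odd degree:
  Odd-degree vertices: 1, 5 (2 total)

Step 3: Apply Euler's theorem:
  - Eulerian circuit exists iff graph is connected and all vertices have even degree
  - Eulerian path exists iff graph is connected and has 0 or 2 odd-degree vertices

Graph is connected with exactly 2 odd-degree vertices (1, 5).
Eulerian path exists (starting and ending at the odd-degree vertices), but no Eulerian circuit.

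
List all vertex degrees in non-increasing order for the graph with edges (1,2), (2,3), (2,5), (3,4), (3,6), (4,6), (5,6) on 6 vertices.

Step 1: Count edges incident to each vertex:
  deg(1) = 1 (neighbors: 2)
  deg(2) = 3 (neighbors: 1, 3, 5)
  deg(3) = 3 (neighbors: 2, 4, 6)
  deg(4) = 2 (neighbors: 3, 6)
  deg(5) = 2 (neighbors: 2, 6)
  deg(6) = 3 (neighbors: 3, 4, 5)

Step 2: Sort degrees in non-increasing order:
  Degrees: [1, 3, 3, 2, 2, 3] -> sorted: [3, 3, 3, 2, 2, 1]

Degree sequence: [3, 3, 3, 2, 2, 1]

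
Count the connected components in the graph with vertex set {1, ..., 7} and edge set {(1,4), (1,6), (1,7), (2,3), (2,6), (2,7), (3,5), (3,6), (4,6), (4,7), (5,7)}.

Step 1: Build adjacency list from edges:
  1: 4, 6, 7
  2: 3, 6, 7
  3: 2, 5, 6
  4: 1, 6, 7
  5: 3, 7
  6: 1, 2, 3, 4
  7: 1, 2, 4, 5

Step 2: Run BFS/DFS from vertex 1:
  Visited: {1, 4, 6, 7, 2, 3, 5}
  Reached 7 of 7 vertices

Step 3: All 7 vertices reached from vertex 1, so the graph is connected.
Number of connected components: 1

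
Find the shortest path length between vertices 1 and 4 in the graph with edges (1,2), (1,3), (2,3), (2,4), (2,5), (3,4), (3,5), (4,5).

Step 1: Build adjacency list:
  1: 2, 3
  2: 1, 3, 4, 5
  3: 1, 2, 4, 5
  4: 2, 3, 5
  5: 2, 3, 4

Step 2: BFS from vertex 1 to find shortest path to 4:
  vertex 2 reached at distance 1
  vertex 3 reached at distance 1
  vertex 4 reached at distance 2

Step 3: Shortest path: 1 -> 2 -> 4
Path length: 2 edges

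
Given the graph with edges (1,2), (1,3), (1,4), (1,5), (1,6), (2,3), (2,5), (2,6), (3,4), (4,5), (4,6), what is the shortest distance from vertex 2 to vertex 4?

Step 1: Build adjacency list:
  1: 2, 3, 4, 5, 6
  2: 1, 3, 5, 6
  3: 1, 2, 4
  4: 1, 3, 5, 6
  5: 1, 2, 4
  6: 1, 2, 4

Step 2: BFS from vertex 2 to find shortest path to 4:
  vertex 1 reached at distance 1
  vertex 3 reached at distance 1
  vertex 5 reached at distance 1
  vertex 6 reached at distance 1
  vertex 4 reached at distance 2

Step 3: Shortest path: 2 -> 6 -> 4
Path length: 2 edges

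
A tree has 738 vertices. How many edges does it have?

A tree on n vertices always has exactly n - 1 edges.
For n = 738: edges = 738 - 1 = 737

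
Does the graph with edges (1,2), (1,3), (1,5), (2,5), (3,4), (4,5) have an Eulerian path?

Step 1: Find the degree of each vertex:
  deg(1) = 3
  deg(2) = 2
  deg(3) = 2
  deg(4) = 2
  deg(5) = 3

Step 2: Count vertices with odd degree:
  Odd-degree vertices: 1, 5 (2 total)

Step 3: Apply Euler's theorem:
  - Eulerian circuit exists iff graph is connected and all vertices have even degree
  - Eulerian path exists iff graph is connected and has 0 or 2 odd-degree vertices

Graph is connected with exactly 2 odd-degree vertices (1, 5).
Eulerian path exists (starting and ending at the odd-degree vertices), but no Eulerian circuit.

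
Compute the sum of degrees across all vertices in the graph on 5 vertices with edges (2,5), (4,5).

Step 1: Count edges incident to each vertex:
  deg(1) = 0 (neighbors: none)
  deg(2) = 1 (neighbors: 5)
  deg(3) = 0 (neighbors: none)
  deg(4) = 1 (neighbors: 5)
  deg(5) = 2 (neighbors: 2, 4)

Step 2: Sum all degrees:
  0 + 1 + 0 + 1 + 2 = 4

Verification: sum of degrees = 2 * |E| = 2 * 2 = 4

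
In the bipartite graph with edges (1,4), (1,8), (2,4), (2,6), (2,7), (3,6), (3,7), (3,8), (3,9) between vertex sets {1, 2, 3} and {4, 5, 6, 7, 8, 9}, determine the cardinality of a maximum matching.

Step 1: List the neighbors of each left vertex:
  1: 4, 8
  2: 4, 6, 7
  3: 6, 7, 8, 9

Step 2: Greedily match left vertices, then look for augmenting paths:
  Match 1 -- 4
  Match 2 -- 6
  Match 3 -- 7
  No augmenting path remains.

Step 3: Verify this is maximum:
  Matching size 3 = min(|L|, |R|) = min(3, 6), which is an upper bound, so this matching is maximum.

Maximum matching: {(1,4), (2,6), (3,7)}
Size: 3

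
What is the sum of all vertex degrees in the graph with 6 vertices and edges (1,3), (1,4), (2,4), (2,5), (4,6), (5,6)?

Step 1: Count edges incident to each vertex:
  deg(1) = 2 (neighbors: 3, 4)
  deg(2) = 2 (neighbors: 4, 5)
  deg(3) = 1 (neighbors: 1)
  deg(4) = 3 (neighbors: 1, 2, 6)
  deg(5) = 2 (neighbors: 2, 6)
  deg(6) = 2 (neighbors: 4, 5)

Step 2: Sum all degrees:
  2 + 2 + 1 + 3 + 2 + 2 = 12

Verification: sum of degrees = 2 * |E| = 2 * 6 = 12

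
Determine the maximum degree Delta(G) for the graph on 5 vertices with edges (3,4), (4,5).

Step 1: Count edges incident to each vertex:
  deg(1) = 0 (neighbors: none)
  deg(2) = 0 (neighbors: none)
  deg(3) = 1 (neighbors: 4)
  deg(4) = 2 (neighbors: 3, 5)
  deg(5) = 1 (neighbors: 4)

Step 2: Find maximum:
  max(0, 0, 1, 2, 1) = 2 (vertex 4)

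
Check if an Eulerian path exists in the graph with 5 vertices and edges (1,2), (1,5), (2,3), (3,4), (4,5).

Step 1: Find the degree of each vertex:
  deg(1) = 2
  deg(2) = 2
  deg(3) = 2
  deg(4) = 2
  deg(5) = 2

Step 2: Count vertices with odd degree:
  All vertices have even degree (0 odd-degree vertices)

Step 3: Apply Euler's theorem:
  - Eulerian circuit exists iff graph is connected and all vertices have even degree
  - Eulerian path exists iff graph is connected and has 0 or 2 odd-degree vertices

Graph is connected with 0 odd-degree vertices.
Both Eulerian circuit and Eulerian path exist.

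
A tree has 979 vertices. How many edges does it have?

A tree on n vertices always has exactly n - 1 edges.
For n = 979: edges = 979 - 1 = 978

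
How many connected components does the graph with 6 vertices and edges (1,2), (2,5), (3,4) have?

Step 1: Build adjacency list from edges:
  1: 2
  2: 1, 5
  3: 4
  4: 3
  5: 2
  6: (none)

Step 2: Run BFS/DFS from vertex 1:
  Visited: {1, 2, 5}
  Reached 3 of 6 vertices

Step 3: Only 3 of 6 vertices reached. Graph is disconnected.
Connected components: {1, 2, 5}, {3, 4}, {6}
Number of connected components: 3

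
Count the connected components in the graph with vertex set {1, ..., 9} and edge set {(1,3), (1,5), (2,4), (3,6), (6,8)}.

Step 1: Build adjacency list from edges:
  1: 3, 5
  2: 4
  3: 1, 6
  4: 2
  5: 1
  6: 3, 8
  7: (none)
  8: 6
  9: (none)

Step 2: Run BFS/DFS from vertex 1:
  Visited: {1, 3, 5, 6, 8}
  Reached 5 of 9 vertices

Step 3: Only 5 of 9 vertices reached. Graph is disconnected.
Connected components: {1, 3, 5, 6, 8}, {2, 4}, {7}, {9}
Number of connected components: 4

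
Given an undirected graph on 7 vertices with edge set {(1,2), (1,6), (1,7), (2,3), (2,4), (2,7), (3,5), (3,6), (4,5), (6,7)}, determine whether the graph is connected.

Step 1: Build adjacency list from edges:
  1: 2, 6, 7
  2: 1, 3, 4, 7
  3: 2, 5, 6
  4: 2, 5
  5: 3, 4
  6: 1, 3, 7
  7: 1, 2, 6

Step 2: Run BFS/DFS from vertex 1:
  Visited: {1, 2, 6, 7, 3, 4, 5}
  Reached 7 of 7 vertices

Step 3: All 7 vertices reached from vertex 1, so the graph is connected.
Answer: Yes, the graph is connected.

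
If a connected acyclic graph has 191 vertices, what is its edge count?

A tree on n vertices always has exactly n - 1 edges.
For n = 191: edges = 191 - 1 = 190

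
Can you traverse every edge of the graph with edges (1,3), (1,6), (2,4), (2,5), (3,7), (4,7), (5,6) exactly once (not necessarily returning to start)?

Step 1: Find the degree of each vertex:
  deg(1) = 2
  deg(2) = 2
  deg(3) = 2
  deg(4) = 2
  deg(5) = 2
  deg(6) = 2
  deg(7) = 2

Step 2: Count vertices with odd degree:
  All vertices have even degree (0 odd-degree vertices)

Step 3: Apply Euler's theorem:
  - Eulerian circuit exists iff graph is connected and all vertices have even degree
  - Eulerian path exists iff graph is connected and has 0 or 2 odd-degree vertices

Graph is connected with 0 odd-degree vertices.
Both Eulerian circuit and Eulerian path exist.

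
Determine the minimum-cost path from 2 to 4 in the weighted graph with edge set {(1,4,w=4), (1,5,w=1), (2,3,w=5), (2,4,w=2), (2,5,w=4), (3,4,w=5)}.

Step 1: Build adjacency list with weights:
  1: 4(w=4), 5(w=1)
  2: 3(w=5), 4(w=2), 5(w=4)
  3: 2(w=5), 4(w=5)
  4: 1(w=4), 2(w=2), 3(w=5)
  5: 1(w=1), 2(w=4)

Step 2: Apply Dijkstra's algorithm from vertex 2:
  Visit vertex 2 (distance=0)
    Update dist[3] = 5
    Update dist[4] = 2
    Update dist[5] = 4
  Visit vertex 4 (distance=2)
    Update dist[1] = 6

Step 3: Shortest path: 2 -> 4
Total weight: 2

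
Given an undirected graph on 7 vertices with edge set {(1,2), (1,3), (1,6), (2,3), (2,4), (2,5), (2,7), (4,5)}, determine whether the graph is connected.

Step 1: Build adjacency list from edges:
  1: 2, 3, 6
  2: 1, 3, 4, 5, 7
  3: 1, 2
  4: 2, 5
  5: 2, 4
  6: 1
  7: 2

Step 2: Run BFS/DFS from vertex 1:
  Visited: {1, 2, 3, 6, 4, 5, 7}
  Reached 7 of 7 vertices

Step 3: All 7 vertices reached from vertex 1, so the graph is connected.
Answer: Yes, the graph is connected.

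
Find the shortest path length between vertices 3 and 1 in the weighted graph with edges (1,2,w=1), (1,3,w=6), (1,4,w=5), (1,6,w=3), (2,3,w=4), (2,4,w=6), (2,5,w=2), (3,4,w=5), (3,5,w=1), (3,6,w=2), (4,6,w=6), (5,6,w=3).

Step 1: Build adjacency list with weights:
  1: 2(w=1), 3(w=6), 4(w=5), 6(w=3)
  2: 1(w=1), 3(w=4), 4(w=6), 5(w=2)
  3: 1(w=6), 2(w=4), 4(w=5), 5(w=1), 6(w=2)
  4: 1(w=5), 2(w=6), 3(w=5), 6(w=6)
  5: 2(w=2), 3(w=1), 6(w=3)
  6: 1(w=3), 3(w=2), 4(w=6), 5(w=3)

Step 2: Apply Dijkstra's algorithm from vertex 3:
  Visit vertex 3 (distance=0)
    Update dist[1] = 6
    Update dist[2] = 4
    Update dist[4] = 5
    Update dist[5] = 1
    Update dist[6] = 2
  Visit vertex 5 (distance=1)
    Update dist[2] = 3
  Visit vertex 6 (distance=2)
    Update dist[1] = 5
  Visit vertex 2 (distance=3)
    Update dist[1] = 4
  Visit vertex 1 (distance=4)

Step 3: Shortest path: 3 -> 5 -> 2 -> 1
Total weight: 1 + 2 + 1 = 4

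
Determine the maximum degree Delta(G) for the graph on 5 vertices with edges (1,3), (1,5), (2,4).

Step 1: Count edges incident to each vertex:
  deg(1) = 2 (neighbors: 3, 5)
  deg(2) = 1 (neighbors: 4)
  deg(3) = 1 (neighbors: 1)
  deg(4) = 1 (neighbors: 2)
  deg(5) = 1 (neighbors: 1)

Step 2: Find maximum:
  max(2, 1, 1, 1, 1) = 2 (vertex 1)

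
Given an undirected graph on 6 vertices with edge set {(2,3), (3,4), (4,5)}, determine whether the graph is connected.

Step 1: Build adjacency list from edges:
  1: (none)
  2: 3
  3: 2, 4
  4: 3, 5
  5: 4
  6: (none)

Step 2: Run BFS/DFS from vertex 1:
  Visited: {1}
  Reached 1 of 6 vertices

Step 3: Only 1 of 6 vertices reached. Graph is disconnected.
Connected components: {1}, {2, 3, 4, 5}, {6}
Answer: No, the graph is not connected (3 components).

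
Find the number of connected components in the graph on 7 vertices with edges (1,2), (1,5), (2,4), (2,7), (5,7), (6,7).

Step 1: Build adjacency list from edges:
  1: 2, 5
  2: 1, 4, 7
  3: (none)
  4: 2
  5: 1, 7
  6: 7
  7: 2, 5, 6

Step 2: Run BFS/DFS from vertex 1:
  Visited: {1, 2, 5, 4, 7, 6}
  Reached 6 of 7 vertices

Step 3: Only 6 of 7 vertices reached. Graph is disconnected.
Connected components: {1, 2, 4, 5, 6, 7}, {3}
Number of connected components: 2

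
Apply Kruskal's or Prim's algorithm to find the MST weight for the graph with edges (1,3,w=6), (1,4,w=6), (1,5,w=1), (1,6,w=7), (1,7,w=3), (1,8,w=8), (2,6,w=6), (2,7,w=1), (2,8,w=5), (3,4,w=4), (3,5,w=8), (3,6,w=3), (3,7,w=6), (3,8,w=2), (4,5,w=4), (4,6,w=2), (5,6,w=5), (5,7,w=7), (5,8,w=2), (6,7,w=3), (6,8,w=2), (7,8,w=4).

Apply Kruskal's algorithm (sort edges by weight, add if no cycle):

Sorted edges by weight:
  (1,5) w=1
  (2,7) w=1
  (3,8) w=2
  (4,6) w=2
  (5,8) w=2
  (6,8) w=2
  (1,7) w=3
  (3,6) w=3
  (6,7) w=3
  (3,4) w=4
  (4,5) w=4
  (7,8) w=4
  (2,8) w=5
  (5,6) w=5
  (1,3) w=6
  (1,4) w=6
  (2,6) w=6
  (3,7) w=6
  (1,6) w=7
  (5,7) w=7
  (1,8) w=8
  (3,5) w=8

Add edge (1,5) w=1 -- no cycle. Running total: 1
Add edge (2,7) w=1 -- no cycle. Running total: 2
Add edge (3,8) w=2 -- no cycle. Running total: 4
Add edge (4,6) w=2 -- no cycle. Running total: 6
Add edge (5,8) w=2 -- no cycle. Running total: 8
Add edge (6,8) w=2 -- no cycle. Running total: 10
Add edge (1,7) w=3 -- no cycle. Running total: 13

MST edges: (1,5,w=1), (2,7,w=1), (3,8,w=2), (4,6,w=2), (5,8,w=2), (6,8,w=2), (1,7,w=3)
Total MST weight: 1 + 1 + 2 + 2 + 2 + 2 + 3 = 13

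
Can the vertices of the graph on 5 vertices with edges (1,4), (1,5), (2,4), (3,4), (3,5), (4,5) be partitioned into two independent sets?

Step 1: Attempt 2-coloring using BFS:
  Start at vertex 1, assign color 0
  Color vertex 4 with color 1 (neighbor of 1)
  Color vertex 5 with color 1 (neighbor of 1)
  Color vertex 2 with color 0 (neighbor of 4)
  Color vertex 3 with color 0 (neighbor of 4)

Step 2: Conflict found! Vertices 4 and 5 are adjacent but have the same color.
This means the graph contains an odd cycle.

The graph is NOT bipartite.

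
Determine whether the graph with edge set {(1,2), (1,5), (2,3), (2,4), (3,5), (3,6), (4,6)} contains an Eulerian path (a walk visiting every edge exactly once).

Step 1: Find the degree of each vertex:
  deg(1) = 2
  deg(2) = 3
  deg(3) = 3
  deg(4) = 2
  deg(5) = 2
  deg(6) = 2

Step 2: Count vertices with odd degree:
  Odd-degree vertices: 2, 3 (2 total)

Step 3: Apply Euler's theorem:
  - Eulerian circuit exists iff graph is connected and all vertices have even degree
  - Eulerian path exists iff graph is connected and has 0 or 2 odd-degree vertices

Graph is connected with exactly 2 odd-degree vertices (2, 3).
Eulerian path exists (starting and ending at the odd-degree vertices), but no Eulerian circuit.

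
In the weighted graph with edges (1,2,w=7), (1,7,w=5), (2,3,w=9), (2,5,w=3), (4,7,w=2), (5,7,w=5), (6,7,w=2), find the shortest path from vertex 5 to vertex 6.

Step 1: Build adjacency list with weights:
  1: 2(w=7), 7(w=5)
  2: 1(w=7), 3(w=9), 5(w=3)
  3: 2(w=9)
  4: 7(w=2)
  5: 2(w=3), 7(w=5)
  6: 7(w=2)
  7: 1(w=5), 4(w=2), 5(w=5), 6(w=2)

Step 2: Apply Dijkstra's algorithm from vertex 5:
  Visit vertex 5 (distance=0)
    Update dist[2] = 3
    Update dist[7] = 5
  Visit vertex 2 (distance=3)
    Update dist[1] = 10
    Update dist[3] = 12
  Visit vertex 7 (distance=5)
    Update dist[4] = 7
    Update dist[6] = 7
  Visit vertex 4 (distance=7)
  Visit vertex 6 (distance=7)

Step 3: Shortest path: 5 -> 7 -> 6
Total weight: 5 + 2 = 7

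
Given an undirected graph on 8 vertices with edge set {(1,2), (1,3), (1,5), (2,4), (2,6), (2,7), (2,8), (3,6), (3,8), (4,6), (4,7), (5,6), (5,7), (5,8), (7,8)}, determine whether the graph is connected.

Step 1: Build adjacency list from edges:
  1: 2, 3, 5
  2: 1, 4, 6, 7, 8
  3: 1, 6, 8
  4: 2, 6, 7
  5: 1, 6, 7, 8
  6: 2, 3, 4, 5
  7: 2, 4, 5, 8
  8: 2, 3, 5, 7

Step 2: Run BFS/DFS from vertex 1:
  Visited: {1, 2, 3, 5, 4, 6, 7, 8}
  Reached 8 of 8 vertices

Step 3: All 8 vertices reached from vertex 1, so the graph is connected.
Answer: Yes, the graph is connected.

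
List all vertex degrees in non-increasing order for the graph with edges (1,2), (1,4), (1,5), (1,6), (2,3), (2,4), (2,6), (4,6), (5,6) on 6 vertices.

Step 1: Count edges incident to each vertex:
  deg(1) = 4 (neighbors: 2, 4, 5, 6)
  deg(2) = 4 (neighbors: 1, 3, 4, 6)
  deg(3) = 1 (neighbors: 2)
  deg(4) = 3 (neighbors: 1, 2, 6)
  deg(5) = 2 (neighbors: 1, 6)
  deg(6) = 4 (neighbors: 1, 2, 4, 5)

Step 2: Sort degrees in non-increasing order:
  Degrees: [4, 4, 1, 3, 2, 4] -> sorted: [4, 4, 4, 3, 2, 1]

Degree sequence: [4, 4, 4, 3, 2, 1]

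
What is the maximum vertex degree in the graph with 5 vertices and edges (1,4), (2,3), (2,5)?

Step 1: Count edges incident to each vertex:
  deg(1) = 1 (neighbors: 4)
  deg(2) = 2 (neighbors: 3, 5)
  deg(3) = 1 (neighbors: 2)
  deg(4) = 1 (neighbors: 1)
  deg(5) = 1 (neighbors: 2)

Step 2: Find maximum:
  max(1, 2, 1, 1, 1) = 2 (vertex 2)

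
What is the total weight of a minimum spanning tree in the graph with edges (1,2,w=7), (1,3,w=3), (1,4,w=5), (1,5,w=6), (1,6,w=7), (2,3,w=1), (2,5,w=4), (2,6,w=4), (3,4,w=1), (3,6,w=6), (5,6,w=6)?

Apply Kruskal's algorithm (sort edges by weight, add if no cycle):

Sorted edges by weight:
  (2,3) w=1
  (3,4) w=1
  (1,3) w=3
  (2,6) w=4
  (2,5) w=4
  (1,4) w=5
  (1,5) w=6
  (3,6) w=6
  (5,6) w=6
  (1,6) w=7
  (1,2) w=7

Add edge (2,3) w=1 -- no cycle. Running total: 1
Add edge (3,4) w=1 -- no cycle. Running total: 2
Add edge (1,3) w=3 -- no cycle. Running total: 5
Add edge (2,6) w=4 -- no cycle. Running total: 9
Add edge (2,5) w=4 -- no cycle. Running total: 13

MST edges: (2,3,w=1), (3,4,w=1), (1,3,w=3), (2,6,w=4), (2,5,w=4)
Total MST weight: 1 + 1 + 3 + 4 + 4 = 13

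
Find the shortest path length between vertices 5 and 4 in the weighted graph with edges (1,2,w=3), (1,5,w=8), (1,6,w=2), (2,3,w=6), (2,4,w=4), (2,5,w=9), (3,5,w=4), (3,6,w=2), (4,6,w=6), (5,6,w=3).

Step 1: Build adjacency list with weights:
  1: 2(w=3), 5(w=8), 6(w=2)
  2: 1(w=3), 3(w=6), 4(w=4), 5(w=9)
  3: 2(w=6), 5(w=4), 6(w=2)
  4: 2(w=4), 6(w=6)
  5: 1(w=8), 2(w=9), 3(w=4), 6(w=3)
  6: 1(w=2), 3(w=2), 4(w=6), 5(w=3)

Step 2: Apply Dijkstra's algorithm from vertex 5:
  Visit vertex 5 (distance=0)
    Update dist[1] = 8
    Update dist[2] = 9
    Update dist[3] = 4
    Update dist[6] = 3
  Visit vertex 6 (distance=3)
    Update dist[1] = 5
    Update dist[4] = 9
  Visit vertex 3 (distance=4)
  Visit vertex 1 (distance=5)
    Update dist[2] = 8
  Visit vertex 2 (distance=8)
  Visit vertex 4 (distance=9)

Step 3: Shortest path: 5 -> 6 -> 4
Total weight: 3 + 6 = 9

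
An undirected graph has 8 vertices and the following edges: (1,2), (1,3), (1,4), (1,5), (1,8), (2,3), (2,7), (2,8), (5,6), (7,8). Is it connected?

Step 1: Build adjacency list from edges:
  1: 2, 3, 4, 5, 8
  2: 1, 3, 7, 8
  3: 1, 2
  4: 1
  5: 1, 6
  6: 5
  7: 2, 8
  8: 1, 2, 7

Step 2: Run BFS/DFS from vertex 1:
  Visited: {1, 2, 3, 4, 5, 8, 7, 6}
  Reached 8 of 8 vertices

Step 3: All 8 vertices reached from vertex 1, so the graph is connected.
Answer: Yes, the graph is connected.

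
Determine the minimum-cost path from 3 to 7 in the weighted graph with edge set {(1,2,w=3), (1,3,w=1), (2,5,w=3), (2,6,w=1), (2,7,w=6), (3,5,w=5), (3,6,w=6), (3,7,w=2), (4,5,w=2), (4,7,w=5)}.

Step 1: Build adjacency list with weights:
  1: 2(w=3), 3(w=1)
  2: 1(w=3), 5(w=3), 6(w=1), 7(w=6)
  3: 1(w=1), 5(w=5), 6(w=6), 7(w=2)
  4: 5(w=2), 7(w=5)
  5: 2(w=3), 3(w=5), 4(w=2)
  6: 2(w=1), 3(w=6)
  7: 2(w=6), 3(w=2), 4(w=5)

Step 2: Apply Dijkstra's algorithm from vertex 3:
  Visit vertex 3 (distance=0)
    Update dist[1] = 1
    Update dist[5] = 5
    Update dist[6] = 6
    Update dist[7] = 2
  Visit vertex 1 (distance=1)
    Update dist[2] = 4
  Visit vertex 7 (distance=2)
    Update dist[4] = 7

Step 3: Shortest path: 3 -> 7
Total weight: 2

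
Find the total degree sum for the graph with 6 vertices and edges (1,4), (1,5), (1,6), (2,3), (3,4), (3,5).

Step 1: Count edges incident to each vertex:
  deg(1) = 3 (neighbors: 4, 5, 6)
  deg(2) = 1 (neighbors: 3)
  deg(3) = 3 (neighbors: 2, 4, 5)
  deg(4) = 2 (neighbors: 1, 3)
  deg(5) = 2 (neighbors: 1, 3)
  deg(6) = 1 (neighbors: 1)

Step 2: Sum all degrees:
  3 + 1 + 3 + 2 + 2 + 1 = 12

Verification: sum of degrees = 2 * |E| = 2 * 6 = 12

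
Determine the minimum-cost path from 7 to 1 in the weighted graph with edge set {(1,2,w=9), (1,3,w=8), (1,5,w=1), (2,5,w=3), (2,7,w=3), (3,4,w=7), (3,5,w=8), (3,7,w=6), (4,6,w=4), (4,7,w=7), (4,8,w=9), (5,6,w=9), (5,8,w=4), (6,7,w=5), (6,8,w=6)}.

Step 1: Build adjacency list with weights:
  1: 2(w=9), 3(w=8), 5(w=1)
  2: 1(w=9), 5(w=3), 7(w=3)
  3: 1(w=8), 4(w=7), 5(w=8), 7(w=6)
  4: 3(w=7), 6(w=4), 7(w=7), 8(w=9)
  5: 1(w=1), 2(w=3), 3(w=8), 6(w=9), 8(w=4)
  6: 4(w=4), 5(w=9), 7(w=5), 8(w=6)
  7: 2(w=3), 3(w=6), 4(w=7), 6(w=5)
  8: 4(w=9), 5(w=4), 6(w=6)

Step 2: Apply Dijkstra's algorithm from vertex 7:
  Visit vertex 7 (distance=0)
    Update dist[2] = 3
    Update dist[3] = 6
    Update dist[4] = 7
    Update dist[6] = 5
  Visit vertex 2 (distance=3)
    Update dist[1] = 12
    Update dist[5] = 6
  Visit vertex 6 (distance=5)
    Update dist[8] = 11
  Visit vertex 3 (distance=6)
  Visit vertex 5 (distance=6)
    Update dist[1] = 7
    Update dist[8] = 10
  Visit vertex 1 (distance=7)

Step 3: Shortest path: 7 -> 2 -> 5 -> 1
Total weight: 3 + 3 + 1 = 7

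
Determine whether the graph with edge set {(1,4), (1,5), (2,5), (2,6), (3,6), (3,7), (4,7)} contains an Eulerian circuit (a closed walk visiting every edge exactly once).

Step 1: Find the degree of each vertex:
  deg(1) = 2
  deg(2) = 2
  deg(3) = 2
  deg(4) = 2
  deg(5) = 2
  deg(6) = 2
  deg(7) = 2

Step 2: Count vertices with odd degree:
  All vertices have even degree (0 odd-degree vertices)

Step 3: Apply Euler's theorem:
  - Eulerian circuit exists iff graph is connected and all vertices have even degree
  - Eulerian path exists iff graph is connected and has 0 or 2 odd-degree vertices

Graph is connected with 0 odd-degree vertices.
Both Eulerian circuit and Eulerian path exist.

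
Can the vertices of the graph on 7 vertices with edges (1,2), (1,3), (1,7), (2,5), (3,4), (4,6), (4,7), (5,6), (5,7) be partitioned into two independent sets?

Step 1: Attempt 2-coloring using BFS:
  Start at vertex 1, assign color 0
  Color vertex 2 with color 1 (neighbor of 1)
  Color vertex 3 with color 1 (neighbor of 1)
  Color vertex 7 with color 1 (neighbor of 1)
  Color vertex 5 with color 0 (neighbor of 2)
  Color vertex 4 with color 0 (neighbor of 3)
  Color vertex 6 with color 1 (neighbor of 5)

Step 2: 2-coloring succeeded. No conflicts found.
  Set A (color 0): {1, 4, 5}
  Set B (color 1): {2, 3, 6, 7}

The graph is bipartite with partition {1, 4, 5}, {2, 3, 6, 7}.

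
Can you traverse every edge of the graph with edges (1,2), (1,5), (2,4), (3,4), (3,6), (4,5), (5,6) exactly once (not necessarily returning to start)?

Step 1: Find the degree of each vertex:
  deg(1) = 2
  deg(2) = 2
  deg(3) = 2
  deg(4) = 3
  deg(5) = 3
  deg(6) = 2

Step 2: Count vertices with odd degree:
  Odd-degree vertices: 4, 5 (2 total)

Step 3: Apply Euler's theorem:
  - Eulerian circuit exists iff graph is connected and all vertices have even degree
  - Eulerian path exists iff graph is connected and has 0 or 2 odd-degree vertices

Graph is connected with exactly 2 odd-degree vertices (4, 5).
Eulerian path exists (starting and ending at the odd-degree vertices), but no Eulerian circuit.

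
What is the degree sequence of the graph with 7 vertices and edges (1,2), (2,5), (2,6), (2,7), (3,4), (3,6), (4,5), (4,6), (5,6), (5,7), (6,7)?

Step 1: Count edges incident to each vertex:
  deg(1) = 1 (neighbors: 2)
  deg(2) = 4 (neighbors: 1, 5, 6, 7)
  deg(3) = 2 (neighbors: 4, 6)
  deg(4) = 3 (neighbors: 3, 5, 6)
  deg(5) = 4 (neighbors: 2, 4, 6, 7)
  deg(6) = 5 (neighbors: 2, 3, 4, 5, 7)
  deg(7) = 3 (neighbors: 2, 5, 6)

Step 2: Sort degrees in non-increasing order:
  Degrees: [1, 4, 2, 3, 4, 5, 3] -> sorted: [5, 4, 4, 3, 3, 2, 1]

Degree sequence: [5, 4, 4, 3, 3, 2, 1]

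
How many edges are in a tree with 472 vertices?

A tree on n vertices always has exactly n - 1 edges.
For n = 472: edges = 472 - 1 = 471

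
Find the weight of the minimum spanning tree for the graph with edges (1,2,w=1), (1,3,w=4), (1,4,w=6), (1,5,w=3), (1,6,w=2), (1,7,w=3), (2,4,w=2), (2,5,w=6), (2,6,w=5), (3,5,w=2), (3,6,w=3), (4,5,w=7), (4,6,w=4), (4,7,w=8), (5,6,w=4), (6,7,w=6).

Apply Kruskal's algorithm (sort edges by weight, add if no cycle):

Sorted edges by weight:
  (1,2) w=1
  (1,6) w=2
  (2,4) w=2
  (3,5) w=2
  (1,7) w=3
  (1,5) w=3
  (3,6) w=3
  (1,3) w=4
  (4,6) w=4
  (5,6) w=4
  (2,6) w=5
  (1,4) w=6
  (2,5) w=6
  (6,7) w=6
  (4,5) w=7
  (4,7) w=8

Add edge (1,2) w=1 -- no cycle. Running total: 1
Add edge (1,6) w=2 -- no cycle. Running total: 3
Add edge (2,4) w=2 -- no cycle. Running total: 5
Add edge (3,5) w=2 -- no cycle. Running total: 7
Add edge (1,7) w=3 -- no cycle. Running total: 10
Add edge (1,5) w=3 -- no cycle. Running total: 13

MST edges: (1,2,w=1), (1,6,w=2), (2,4,w=2), (3,5,w=2), (1,7,w=3), (1,5,w=3)
Total MST weight: 1 + 2 + 2 + 2 + 3 + 3 = 13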